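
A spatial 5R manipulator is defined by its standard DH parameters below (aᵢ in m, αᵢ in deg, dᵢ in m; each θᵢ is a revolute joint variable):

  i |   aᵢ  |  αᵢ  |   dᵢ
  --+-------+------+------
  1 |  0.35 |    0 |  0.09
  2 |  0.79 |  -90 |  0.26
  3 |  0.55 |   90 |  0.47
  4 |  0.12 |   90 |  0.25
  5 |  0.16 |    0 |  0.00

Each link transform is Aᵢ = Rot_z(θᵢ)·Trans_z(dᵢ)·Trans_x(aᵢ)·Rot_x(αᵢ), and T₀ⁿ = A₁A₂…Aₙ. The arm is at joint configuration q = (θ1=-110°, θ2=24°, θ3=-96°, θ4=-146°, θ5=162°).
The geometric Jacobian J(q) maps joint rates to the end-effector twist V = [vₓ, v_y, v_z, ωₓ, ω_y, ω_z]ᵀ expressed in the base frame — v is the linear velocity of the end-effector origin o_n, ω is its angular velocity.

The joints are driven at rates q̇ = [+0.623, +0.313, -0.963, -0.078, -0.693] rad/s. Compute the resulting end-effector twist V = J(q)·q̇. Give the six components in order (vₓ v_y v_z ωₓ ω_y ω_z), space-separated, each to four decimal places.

0.5116 1.0305 -0.3827 -1.5312 -0.1442 1.3296

o_n = [0.3972, -0.7257, 0.8922]
J₁: ẑ×o_n = [0.7257, 0.3972, -0.0000], ω = ẑ
J2: z=[0.0000, 0.0000, 1.0000] o=[-0.1197, -0.3289, 0.0900] → [0.3968, 0.5169, -0.0000, 0.0000, 0.0000, 1.0000]
J3: z=[0.9976, 0.0698, 0.0000] o=[-0.0646, -1.1170, 0.3500] → [0.0378, -0.5409, 0.3581, 0.9976, 0.0698, 0.0000]
J4: z=[-0.0694, 0.9921, -0.1045] o=[0.4002, -1.0268, 0.8970] → [0.0267, -0.0000, -0.0179, -0.0694, 0.9921, -0.1045]
J5: z=[0.8311, -0.0005, -0.5561] o=[0.3167, -0.7939, 0.7719] → [0.0378, -0.1448, 0.0567, 0.8311, -0.0005, -0.5561]
V = J·q̇ = [0.5116, 1.0305, -0.3827, -1.5312, -0.1442, 1.3296]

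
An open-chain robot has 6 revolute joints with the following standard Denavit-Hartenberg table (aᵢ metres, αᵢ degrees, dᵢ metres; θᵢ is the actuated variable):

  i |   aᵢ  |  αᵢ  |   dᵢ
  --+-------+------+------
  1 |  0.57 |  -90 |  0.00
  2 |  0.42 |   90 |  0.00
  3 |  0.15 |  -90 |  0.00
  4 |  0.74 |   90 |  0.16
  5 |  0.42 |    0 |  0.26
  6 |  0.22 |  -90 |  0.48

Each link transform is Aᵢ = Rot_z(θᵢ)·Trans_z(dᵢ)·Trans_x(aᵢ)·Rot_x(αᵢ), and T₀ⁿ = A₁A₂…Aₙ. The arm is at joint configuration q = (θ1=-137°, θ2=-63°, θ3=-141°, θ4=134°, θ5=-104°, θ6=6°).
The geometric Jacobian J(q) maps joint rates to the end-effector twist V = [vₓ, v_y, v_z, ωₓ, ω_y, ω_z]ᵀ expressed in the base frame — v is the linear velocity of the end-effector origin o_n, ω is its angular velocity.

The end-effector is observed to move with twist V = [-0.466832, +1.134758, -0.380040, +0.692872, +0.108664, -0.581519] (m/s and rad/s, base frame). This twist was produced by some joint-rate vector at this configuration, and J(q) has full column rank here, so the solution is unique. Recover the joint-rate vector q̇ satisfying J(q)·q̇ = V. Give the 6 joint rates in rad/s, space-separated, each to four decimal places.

-0.1850 -0.3220 0.3660 -0.9440 -0.5870 0.6280

o_n = [-0.8768, -1.0883, -0.4987]
J₁: ẑ×o_n = [1.0883, -0.8768, 0.0000], ω = ẑ
J2: z=[0.6820, -0.7314, 0.0000] o=[-0.4169, -0.3887, 0.0000] → [0.3647, 0.3401, -0.8135, 0.6820, -0.7314, 0.0000]
J3: z=[0.6516, 0.6077, 0.4540] o=[-0.5563, -0.5188, 0.3742] → [-0.2719, 0.4233, -0.1764, 0.6516, 0.6077, 0.4540]
J4: z=[-0.7390, 0.3735, 0.5607] o=[-0.5820, -0.4136, 0.2704] → [0.0911, -0.7336, 0.6087, -0.7390, 0.3735, 0.5607]
J5: z=[-0.5758, 0.0820, -0.8135] o=[-0.9591, -1.0376, 0.4744] → [-0.1211, -0.6272, 0.0224, -0.5758, 0.0820, -0.8135]
J6: z=[-0.5758, 0.0820, -0.8135] o=[-0.7721, -1.0746, 0.0187] → [-0.0536, -0.2127, 0.0165, -0.5758, 0.0820, -0.8135]
q̇ = J⁺·V = [-0.1850, -0.3220, 0.3660, -0.9440, -0.5870, 0.6280]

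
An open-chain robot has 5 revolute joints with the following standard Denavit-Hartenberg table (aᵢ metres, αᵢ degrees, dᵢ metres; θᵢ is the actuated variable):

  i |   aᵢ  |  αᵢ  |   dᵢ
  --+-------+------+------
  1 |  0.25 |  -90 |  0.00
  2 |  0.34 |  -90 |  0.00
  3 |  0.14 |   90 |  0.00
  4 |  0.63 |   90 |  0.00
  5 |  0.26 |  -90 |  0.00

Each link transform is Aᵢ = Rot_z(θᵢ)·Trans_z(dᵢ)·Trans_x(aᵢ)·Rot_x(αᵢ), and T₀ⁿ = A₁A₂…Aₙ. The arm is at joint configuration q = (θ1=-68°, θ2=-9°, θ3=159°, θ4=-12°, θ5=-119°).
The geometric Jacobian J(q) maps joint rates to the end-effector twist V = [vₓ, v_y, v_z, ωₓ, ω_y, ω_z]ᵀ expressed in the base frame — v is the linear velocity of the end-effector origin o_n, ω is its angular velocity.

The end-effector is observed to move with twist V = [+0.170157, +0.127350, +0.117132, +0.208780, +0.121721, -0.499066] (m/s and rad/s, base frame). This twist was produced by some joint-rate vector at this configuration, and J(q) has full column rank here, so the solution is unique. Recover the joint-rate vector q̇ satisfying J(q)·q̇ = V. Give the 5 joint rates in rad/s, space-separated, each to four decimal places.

-0.4660 0.0240 0.2170 -0.2150 0.1940

o_n = [-0.0489, 0.0824, 0.0515]
J₁: ẑ×o_n = [-0.0824, -0.0489, 0.0000], ω = ẑ
J2: z=[0.9272, 0.3746, 0.0000] o=[0.0937, -0.2318, 0.0000] → [0.0193, -0.0477, 0.3447, 0.9272, 0.3746, 0.0000]
J3: z=[0.0586, -0.1450, -0.9877] o=[0.2194, -0.5432, 0.0532] → [0.6181, 0.2652, -0.0023, 0.0586, -0.1450, -0.9877]
J4: z=[-0.7330, -0.6779, 0.0561] o=[0.1246, -0.4423, 0.0327] → [-0.0421, 0.0040, -0.5022, -0.7330, -0.6779, 0.0561]
J5: z=[0.0836, -0.0080, 0.9965] o=[-0.3007, 0.0209, 0.0721] → [-0.0611, 0.2526, 0.0071, 0.0836, -0.0080, 0.9965]
q̇ = J⁺·V = [-0.4660, 0.0240, 0.2170, -0.2150, 0.1940]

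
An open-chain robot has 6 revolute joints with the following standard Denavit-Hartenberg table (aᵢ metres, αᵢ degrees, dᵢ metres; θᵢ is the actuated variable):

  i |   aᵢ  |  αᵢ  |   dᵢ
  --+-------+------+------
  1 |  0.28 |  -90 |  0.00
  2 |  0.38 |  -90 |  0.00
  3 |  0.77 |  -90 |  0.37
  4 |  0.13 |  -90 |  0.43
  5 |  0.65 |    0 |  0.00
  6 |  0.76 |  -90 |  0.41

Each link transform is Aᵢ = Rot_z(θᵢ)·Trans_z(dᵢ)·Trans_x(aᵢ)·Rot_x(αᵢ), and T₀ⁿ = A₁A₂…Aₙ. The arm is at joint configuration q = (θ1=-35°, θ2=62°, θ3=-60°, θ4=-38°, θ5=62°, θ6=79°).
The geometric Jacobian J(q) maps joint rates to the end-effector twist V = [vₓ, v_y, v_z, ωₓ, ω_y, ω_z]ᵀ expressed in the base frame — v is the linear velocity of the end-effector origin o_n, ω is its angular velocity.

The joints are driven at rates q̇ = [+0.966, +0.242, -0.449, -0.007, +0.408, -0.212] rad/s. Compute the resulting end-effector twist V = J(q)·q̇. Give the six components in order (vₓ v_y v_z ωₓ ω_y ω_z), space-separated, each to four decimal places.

o_n = [1.0021, 0.6295, -0.2341]
J₁: ẑ×o_n = [-0.6295, 1.0021, 0.0000], ω = ẑ
J2: z=[0.5736, 0.8192, 0.0000] o=[0.2294, -0.1606, 0.0000] → [-0.1918, 0.1343, -0.1798, 0.5736, 0.8192, 0.0000]
J3: z=[-0.7233, 0.5064, -0.4695] o=[0.3755, -0.2629, -0.3355] → [0.4703, -0.2208, -0.9628, -0.7233, 0.5064, -0.4695]
J4: z=[0.0463, -0.6428, -0.7647] o=[0.6384, 0.3670, -0.8492] → [-0.1946, -0.3065, 0.2459, 0.0463, -0.6428, -0.7647]
J5: z=[0.9941, -0.0452, 0.0982] o=[0.6710, 0.1900, -1.2608] → [-0.0896, -0.9881, 0.4519, 0.9941, -0.0452, 0.0982]
J6: z=[0.9941, -0.0452, 0.0982] o=[0.6743, 0.7923, -1.0163] → [-0.0194, -0.7454, -0.1470, 0.9941, -0.0452, 0.0982]
V = J·q̇ = [-0.8968, 0.8567, 0.6026, 0.6581, -0.0335, 1.2014]

-0.8968 0.8567 0.6026 0.6581 -0.0335 1.2014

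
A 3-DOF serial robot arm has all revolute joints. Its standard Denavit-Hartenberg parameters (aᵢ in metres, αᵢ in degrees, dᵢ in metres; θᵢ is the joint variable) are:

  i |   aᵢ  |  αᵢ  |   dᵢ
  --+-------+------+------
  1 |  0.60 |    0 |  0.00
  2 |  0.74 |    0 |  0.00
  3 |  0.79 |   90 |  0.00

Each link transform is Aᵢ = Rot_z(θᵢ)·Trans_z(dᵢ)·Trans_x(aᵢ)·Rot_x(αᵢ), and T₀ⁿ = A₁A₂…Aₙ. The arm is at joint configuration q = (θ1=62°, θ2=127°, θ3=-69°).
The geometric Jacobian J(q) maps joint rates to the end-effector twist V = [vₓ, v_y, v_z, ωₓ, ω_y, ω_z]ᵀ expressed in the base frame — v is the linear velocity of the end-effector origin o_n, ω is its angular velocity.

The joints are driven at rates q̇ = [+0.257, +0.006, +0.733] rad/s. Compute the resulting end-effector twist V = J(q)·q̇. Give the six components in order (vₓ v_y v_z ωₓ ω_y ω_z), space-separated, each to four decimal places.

-0.7871 -0.5133 0.0000 0.0000 0.0000 0.9960

o_n = [-0.8442, 1.0982, 0.0000]
J₁: ẑ×o_n = [-1.0982, -0.8442, 0.0000], ω = ẑ
J2: z=[0.0000, 0.0000, 1.0000] o=[0.2817, 0.5298, 0.0000] → [-0.5684, -1.1259, 0.0000, 0.0000, 0.0000, 1.0000]
J3: z=[0.0000, 0.0000, 1.0000] o=[-0.4492, 0.4140, 0.0000] → [-0.6842, -0.3950, 0.0000, 0.0000, 0.0000, 1.0000]
V = J·q̇ = [-0.7871, -0.5133, 0.0000, 0.0000, 0.0000, 0.9960]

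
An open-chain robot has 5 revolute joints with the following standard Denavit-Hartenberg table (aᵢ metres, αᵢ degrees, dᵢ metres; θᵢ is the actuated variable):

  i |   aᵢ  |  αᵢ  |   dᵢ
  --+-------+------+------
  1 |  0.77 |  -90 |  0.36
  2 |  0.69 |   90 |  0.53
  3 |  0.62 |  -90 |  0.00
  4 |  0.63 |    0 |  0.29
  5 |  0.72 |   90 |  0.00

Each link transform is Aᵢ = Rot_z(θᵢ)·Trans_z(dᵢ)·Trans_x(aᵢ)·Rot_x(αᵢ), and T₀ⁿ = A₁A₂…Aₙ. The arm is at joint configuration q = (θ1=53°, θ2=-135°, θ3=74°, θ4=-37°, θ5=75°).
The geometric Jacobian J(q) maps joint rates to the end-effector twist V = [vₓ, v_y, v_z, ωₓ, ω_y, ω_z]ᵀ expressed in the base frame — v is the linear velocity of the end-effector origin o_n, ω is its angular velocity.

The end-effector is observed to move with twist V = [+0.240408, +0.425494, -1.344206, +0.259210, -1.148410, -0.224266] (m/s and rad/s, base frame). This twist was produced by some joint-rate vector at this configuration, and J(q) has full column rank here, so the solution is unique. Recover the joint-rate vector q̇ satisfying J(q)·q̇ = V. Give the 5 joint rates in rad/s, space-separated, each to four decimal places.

-0.4650 -0.6950 0.3680 -0.6260 -0.1110

o_n = [-1.6675, 1.5008, 1.0256]
J₁: ẑ×o_n = [-1.5008, -1.6675, 0.0000], ω = ẑ
J2: z=[-0.7986, 0.6018, 0.0000] o=[0.4634, 0.6149, 0.3600] → [0.4006, 0.5316, 0.5749, -0.7986, 0.6018, 0.0000]
J3: z=[-0.4255, -0.5647, -0.7071] o=[-0.2535, 0.5443, 0.8479] → [0.5760, 1.0755, -1.2056, -0.4255, -0.5647, -0.7071]
J4: z=[0.1889, 0.7087, -0.6797] o=[-0.8022, 0.8064, 0.9687] → [0.5123, 0.5774, 0.7445, 0.1889, 0.7087, -0.6797]
J5: z=[0.1889, 0.7087, -0.6797] o=[-1.3540, 1.0106, 0.6016] → [0.6337, 0.1330, 0.3148, 0.1889, 0.7087, -0.6797]
q̇ = J⁺·V = [-0.4650, -0.6950, 0.3680, -0.6260, -0.1110]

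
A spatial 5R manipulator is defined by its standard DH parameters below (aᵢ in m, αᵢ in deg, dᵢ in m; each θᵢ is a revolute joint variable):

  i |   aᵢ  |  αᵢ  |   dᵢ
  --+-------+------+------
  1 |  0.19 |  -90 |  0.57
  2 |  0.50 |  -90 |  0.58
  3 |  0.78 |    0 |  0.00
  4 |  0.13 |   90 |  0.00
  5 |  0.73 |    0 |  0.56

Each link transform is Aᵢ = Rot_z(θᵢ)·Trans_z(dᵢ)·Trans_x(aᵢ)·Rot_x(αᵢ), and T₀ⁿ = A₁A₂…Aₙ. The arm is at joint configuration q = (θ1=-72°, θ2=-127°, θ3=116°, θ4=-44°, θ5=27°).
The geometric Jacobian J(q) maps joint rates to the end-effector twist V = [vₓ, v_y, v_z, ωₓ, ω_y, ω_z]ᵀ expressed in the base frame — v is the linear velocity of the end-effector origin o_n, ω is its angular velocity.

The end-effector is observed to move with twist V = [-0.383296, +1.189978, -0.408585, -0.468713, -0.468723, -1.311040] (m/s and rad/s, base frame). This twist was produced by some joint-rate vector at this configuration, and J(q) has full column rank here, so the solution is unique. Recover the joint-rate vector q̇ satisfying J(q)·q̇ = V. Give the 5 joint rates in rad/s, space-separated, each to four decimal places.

o_n = [-0.6893, -0.1124, 1.5136]
J₁: ẑ×o_n = [0.1124, -0.6893, 0.0000], ω = ẑ
J2: z=[0.9511, 0.3090, 0.0000] o=[0.0587, -0.1807, 0.5700] → [0.2916, -0.8975, 0.2961, 0.9511, 0.3090, 0.0000]
J3: z=[0.2468, -0.7595, 0.6018] o=[0.5173, 0.2847, 0.9693] → [-0.1745, -0.8605, -1.0145, 0.2468, -0.7595, 0.6018]
J4: z=[0.2468, -0.7595, 0.6018] o=[-0.0858, -0.1276, 0.6962] → [-0.6300, -0.5649, -0.4546, 0.2468, -0.7595, 0.6018]
J5: z=[0.1170, 0.6398, 0.7595] o=[-0.2109, -0.1428, 0.7283] → [0.4793, -0.4553, 0.3097, 0.1170, 0.6398, 0.7595]
q̇ = J⁺·V = [-0.9150, -0.4290, 0.2120, -0.2100, -0.5230]

-0.9150 -0.4290 0.2120 -0.2100 -0.5230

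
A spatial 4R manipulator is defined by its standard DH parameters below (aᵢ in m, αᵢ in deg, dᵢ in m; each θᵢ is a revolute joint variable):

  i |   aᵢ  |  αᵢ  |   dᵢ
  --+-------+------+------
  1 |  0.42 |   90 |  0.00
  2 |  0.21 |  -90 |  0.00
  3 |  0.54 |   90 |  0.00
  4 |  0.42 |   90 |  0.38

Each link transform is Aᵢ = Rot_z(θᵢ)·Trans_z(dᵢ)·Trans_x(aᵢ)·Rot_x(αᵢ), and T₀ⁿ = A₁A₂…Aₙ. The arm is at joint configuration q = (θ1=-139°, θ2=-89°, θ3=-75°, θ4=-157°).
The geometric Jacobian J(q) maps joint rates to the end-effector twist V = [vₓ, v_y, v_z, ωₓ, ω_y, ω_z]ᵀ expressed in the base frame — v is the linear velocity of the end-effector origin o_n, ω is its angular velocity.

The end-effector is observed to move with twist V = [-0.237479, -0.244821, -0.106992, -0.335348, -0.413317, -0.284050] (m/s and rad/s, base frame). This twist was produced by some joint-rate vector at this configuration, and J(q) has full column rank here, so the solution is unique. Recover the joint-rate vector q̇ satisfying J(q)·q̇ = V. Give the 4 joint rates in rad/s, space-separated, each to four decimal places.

o_n = [-0.3533, 0.0195, 0.1145]
J₁: ẑ×o_n = [-0.0195, -0.3533, 0.0000], ω = ẑ
J2: z=[-0.6561, 0.7547, 0.0000] o=[-0.3170, -0.2755, 0.0000] → [0.0864, 0.0751, -0.1661, -0.6561, 0.7547, 0.0000]
J3: z=[-0.7546, -0.6560, 0.0175] o=[-0.3197, -0.2779, -0.2100] → [-0.2180, 0.2442, -0.2465, -0.7546, -0.6560, 0.0175]
J4: z=[-0.1571, 0.2064, 0.9658] o=[-0.6638, 0.1141, -0.3497] → [0.1872, 0.3727, -0.0492, -0.1571, 0.2064, 0.9658]
q̇ = J⁺·V = [0.3560, 0.0820, 0.5130, -0.6720]

0.3560 0.0820 0.5130 -0.6720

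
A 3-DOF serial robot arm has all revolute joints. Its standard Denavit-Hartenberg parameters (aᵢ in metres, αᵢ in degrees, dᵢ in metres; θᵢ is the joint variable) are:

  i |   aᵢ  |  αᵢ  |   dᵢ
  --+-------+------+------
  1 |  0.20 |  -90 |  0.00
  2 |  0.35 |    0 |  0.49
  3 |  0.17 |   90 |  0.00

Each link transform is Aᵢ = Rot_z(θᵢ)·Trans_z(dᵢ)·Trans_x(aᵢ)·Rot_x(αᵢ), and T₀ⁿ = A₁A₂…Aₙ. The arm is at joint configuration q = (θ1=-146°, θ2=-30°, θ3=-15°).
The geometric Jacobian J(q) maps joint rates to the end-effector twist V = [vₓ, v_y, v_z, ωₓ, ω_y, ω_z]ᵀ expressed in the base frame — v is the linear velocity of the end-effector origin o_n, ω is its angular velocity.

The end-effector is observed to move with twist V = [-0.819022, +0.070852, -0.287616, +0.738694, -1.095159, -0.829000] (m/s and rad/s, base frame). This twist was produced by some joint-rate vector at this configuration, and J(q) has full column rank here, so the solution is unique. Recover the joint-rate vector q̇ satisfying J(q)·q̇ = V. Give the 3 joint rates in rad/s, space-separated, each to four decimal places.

-0.8290 0.4250 0.8960

o_n = [-0.2427, -0.7548, 0.2952]
J₁: ẑ×o_n = [0.7548, -0.2427, 0.0000], ω = ẑ
J2: z=[0.5592, -0.8290, 0.0000] o=[-0.1658, -0.1118, 0.0000] → [-0.2447, -0.1651, -0.4233, 0.5592, -0.8290, 0.0000]
J3: z=[0.5592, -0.8290, 0.0000] o=[-0.1431, -0.6876, 0.1750] → [-0.0997, -0.0672, -0.1202, 0.5592, -0.8290, 0.0000]
q̇ = J⁺·V = [-0.8290, 0.4250, 0.8960]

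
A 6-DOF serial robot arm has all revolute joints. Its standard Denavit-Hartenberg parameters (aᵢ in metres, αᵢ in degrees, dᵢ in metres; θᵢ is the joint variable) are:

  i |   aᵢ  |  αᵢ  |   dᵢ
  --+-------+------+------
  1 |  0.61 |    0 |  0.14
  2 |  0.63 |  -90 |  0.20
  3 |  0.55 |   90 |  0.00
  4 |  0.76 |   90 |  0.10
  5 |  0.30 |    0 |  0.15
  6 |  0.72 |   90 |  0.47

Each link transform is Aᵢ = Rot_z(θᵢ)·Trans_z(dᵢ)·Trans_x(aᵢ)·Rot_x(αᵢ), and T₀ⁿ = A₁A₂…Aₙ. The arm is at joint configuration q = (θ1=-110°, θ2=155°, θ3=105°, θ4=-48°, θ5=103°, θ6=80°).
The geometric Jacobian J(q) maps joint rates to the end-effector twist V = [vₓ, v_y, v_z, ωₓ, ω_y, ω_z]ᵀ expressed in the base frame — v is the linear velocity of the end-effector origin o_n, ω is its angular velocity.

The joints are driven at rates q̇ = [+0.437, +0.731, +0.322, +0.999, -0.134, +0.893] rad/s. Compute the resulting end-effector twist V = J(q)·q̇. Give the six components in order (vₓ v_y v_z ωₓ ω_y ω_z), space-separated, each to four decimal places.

o_n = [0.7454, -0.1780, 0.1791]
J₁: ẑ×o_n = [0.1780, 0.7454, -0.0000], ω = ẑ
J2: z=[0.0000, 0.0000, 1.0000] o=[-0.2086, -0.5732, 0.1400] → [-0.3952, 0.9540, 0.0000, 0.0000, 0.0000, 1.0000]
J3: z=[-0.7071, 0.7071, 0.0000] o=[0.2368, -0.1277, 0.3400] → [-0.1138, -0.1138, -0.3240, -0.7071, 0.7071, 0.0000]
J4: z=[0.6830, 0.6830, -0.2588] o=[0.1362, -0.2284, -0.1913] → [0.2660, -0.4107, -0.3817, 0.6830, 0.6830, -0.2588]
J5: z=[0.6092, -0.3371, 0.7178] o=[0.5108, -0.6525, -0.7084] → [-0.6398, -0.3722, 0.3681, 0.6092, -0.3371, 0.7178]
J6: z=[0.6092, -0.3371, 0.7178] o=[0.7746, -0.4597, -0.6327] → [-0.4759, -0.5155, 0.1617, 0.6092, -0.3371, 0.7178]
V = J·q̇ = [-0.3212, 0.1658, -0.3906, 0.9170, 0.6541, 1.4543]

-0.3212 0.1658 -0.3906 0.9170 0.6541 1.4543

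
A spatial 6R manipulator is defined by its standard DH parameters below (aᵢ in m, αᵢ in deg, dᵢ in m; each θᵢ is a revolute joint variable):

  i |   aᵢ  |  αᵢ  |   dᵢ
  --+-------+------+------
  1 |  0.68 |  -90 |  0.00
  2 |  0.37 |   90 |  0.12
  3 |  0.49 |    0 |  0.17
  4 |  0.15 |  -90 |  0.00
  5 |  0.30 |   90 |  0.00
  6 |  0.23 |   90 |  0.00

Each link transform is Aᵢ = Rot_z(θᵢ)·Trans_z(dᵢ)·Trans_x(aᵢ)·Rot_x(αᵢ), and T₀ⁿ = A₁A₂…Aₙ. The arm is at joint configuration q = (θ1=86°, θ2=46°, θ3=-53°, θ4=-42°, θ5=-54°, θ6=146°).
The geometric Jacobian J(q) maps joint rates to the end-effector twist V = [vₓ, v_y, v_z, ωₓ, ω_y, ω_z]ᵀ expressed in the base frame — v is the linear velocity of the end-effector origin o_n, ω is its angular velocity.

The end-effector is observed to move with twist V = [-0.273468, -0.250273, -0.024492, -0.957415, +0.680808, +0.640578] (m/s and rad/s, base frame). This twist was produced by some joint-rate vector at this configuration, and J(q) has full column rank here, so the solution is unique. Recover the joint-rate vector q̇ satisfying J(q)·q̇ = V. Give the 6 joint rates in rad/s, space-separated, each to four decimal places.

o_n = [0.5927, 1.3658, -0.3775]
J₁: ẑ×o_n = [-1.3658, 0.5927, 0.0000], ω = ẑ
J2: z=[-0.9976, 0.0698, 0.0000] o=[0.0474, 0.6783, 0.0000] → [-0.0263, -0.3766, -0.7238, -0.9976, 0.0698, 0.0000]
J3: z=[0.0502, 0.7176, 0.6947] o=[-0.0543, 0.9431, -0.2662] → [-0.3735, 0.4551, -0.4431, 0.0502, 0.7176, 0.6947]
J4: z=[0.0502, 0.7176, 0.6947] o=[0.3589, 1.2422, -0.3602] → [-0.0983, 0.1633, -0.1616, 0.0502, 0.7176, 0.6947]
J5: z=[0.1352, 0.6842, -0.7166] o=[0.5073, 1.2227, -0.3508] → [0.0843, -0.0576, -0.0391, 0.1352, 0.6842, -0.7166]
J6: z=[-0.7711, 0.5269, 0.3576] o=[0.6940, 1.3739, -0.1711] → [-0.1058, -0.1953, 0.0596, -0.7711, 0.5269, 0.3576]
q̇ = J⁺·V = [0.1910, 0.2270, -0.4030, 0.5880, 0.0340, 0.9660]

0.1910 0.2270 -0.4030 0.5880 0.0340 0.9660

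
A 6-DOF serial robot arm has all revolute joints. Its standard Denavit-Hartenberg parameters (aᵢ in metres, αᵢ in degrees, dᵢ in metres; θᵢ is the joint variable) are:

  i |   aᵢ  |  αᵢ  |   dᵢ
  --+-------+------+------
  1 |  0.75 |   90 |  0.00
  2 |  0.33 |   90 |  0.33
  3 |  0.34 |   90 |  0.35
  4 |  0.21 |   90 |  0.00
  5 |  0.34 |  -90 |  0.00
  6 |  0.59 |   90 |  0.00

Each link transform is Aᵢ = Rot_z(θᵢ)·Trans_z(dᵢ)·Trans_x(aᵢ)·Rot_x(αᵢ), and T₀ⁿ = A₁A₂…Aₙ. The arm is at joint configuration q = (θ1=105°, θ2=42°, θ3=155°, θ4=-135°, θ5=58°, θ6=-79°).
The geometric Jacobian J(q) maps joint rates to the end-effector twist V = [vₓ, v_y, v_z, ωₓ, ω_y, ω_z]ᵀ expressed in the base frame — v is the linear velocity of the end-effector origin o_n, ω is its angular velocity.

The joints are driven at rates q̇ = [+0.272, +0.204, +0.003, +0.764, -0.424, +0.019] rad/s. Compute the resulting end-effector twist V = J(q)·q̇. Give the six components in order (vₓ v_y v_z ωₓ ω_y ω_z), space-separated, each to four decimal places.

-0.5269 -0.4147 0.7782 1.0425 0.1163 0.5143

o_n = [0.0637, 1.7483, 0.2363]
J₁: ẑ×o_n = [-1.7483, 0.0637, 0.0000], ω = ẑ
J2: z=[0.9659, 0.2588, 0.0000] o=[-0.1941, 0.7244, 0.0000] → [0.0612, -0.2283, 0.9222, 0.9659, 0.2588, 0.0000]
J3: z=[-0.1732, 0.6463, -0.7431] o=[0.0612, 1.0467, 0.2208] → [0.5314, 0.0008, -0.1231, -0.1732, 0.6463, -0.7431]
J4: z=[0.7941, 0.5379, 0.2828] o=[0.1986, 1.0889, -0.2455] → [0.0727, -0.4208, 0.5962, 0.7941, 0.5379, 0.2828]
J5: z=[-0.5344, 0.8397, -0.0967] o=[0.1378, 1.0733, -0.0451] → [0.3016, 0.1575, -0.2984, -0.5344, 0.8397, -0.0967]
J6: z=[0.6663, 0.3481, -0.6594] o=[0.3147, 1.2150, 0.2084] → [0.3614, 0.1469, 0.4427, 0.6663, 0.3481, -0.6594]
V = J·q̇ = [-0.5269, -0.4147, 0.7782, 1.0425, 0.1163, 0.5143]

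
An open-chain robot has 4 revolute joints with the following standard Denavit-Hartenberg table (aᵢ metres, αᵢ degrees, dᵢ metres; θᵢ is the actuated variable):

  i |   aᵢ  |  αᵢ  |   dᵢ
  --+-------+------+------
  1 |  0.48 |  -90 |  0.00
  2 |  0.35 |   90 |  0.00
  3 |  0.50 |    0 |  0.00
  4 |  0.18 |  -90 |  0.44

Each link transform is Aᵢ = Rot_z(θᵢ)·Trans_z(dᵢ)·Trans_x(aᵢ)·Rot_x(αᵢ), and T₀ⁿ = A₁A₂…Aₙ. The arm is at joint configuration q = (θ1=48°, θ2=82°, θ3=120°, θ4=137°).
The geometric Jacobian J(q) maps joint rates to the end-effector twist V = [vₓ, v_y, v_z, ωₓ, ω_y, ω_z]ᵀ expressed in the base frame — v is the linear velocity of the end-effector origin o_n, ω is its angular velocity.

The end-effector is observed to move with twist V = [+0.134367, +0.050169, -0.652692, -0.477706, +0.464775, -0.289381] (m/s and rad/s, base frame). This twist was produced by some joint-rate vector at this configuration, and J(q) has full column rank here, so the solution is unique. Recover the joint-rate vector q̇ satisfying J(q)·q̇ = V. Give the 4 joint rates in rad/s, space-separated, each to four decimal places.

o_n = [0.4268, 0.8591, 0.0023]
J₁: ẑ×o_n = [-0.8591, 0.4268, 0.0000], ω = ẑ
J2: z=[-0.7431, 0.6691, 0.0000] o=[0.3212, 0.3567, 0.0000] → [0.0015, 0.0017, -0.4440, -0.7431, 0.6691, 0.0000]
J3: z=[0.6626, 0.7359, 0.1392] o=[0.3538, 0.3929, -0.3466] → [0.1919, -0.2210, 0.2551, 0.6626, 0.7359, 0.1392]
J4: z=[0.6626, 0.7359, 0.1392] o=[0.0087, 0.6568, -0.0990] → [0.0464, -0.0090, -0.1737, 0.6626, 0.7359, 0.1392]
q̇ = J⁺·V = [-0.2930, 0.6660, -0.8220, 0.8480]

-0.2930 0.6660 -0.8220 0.8480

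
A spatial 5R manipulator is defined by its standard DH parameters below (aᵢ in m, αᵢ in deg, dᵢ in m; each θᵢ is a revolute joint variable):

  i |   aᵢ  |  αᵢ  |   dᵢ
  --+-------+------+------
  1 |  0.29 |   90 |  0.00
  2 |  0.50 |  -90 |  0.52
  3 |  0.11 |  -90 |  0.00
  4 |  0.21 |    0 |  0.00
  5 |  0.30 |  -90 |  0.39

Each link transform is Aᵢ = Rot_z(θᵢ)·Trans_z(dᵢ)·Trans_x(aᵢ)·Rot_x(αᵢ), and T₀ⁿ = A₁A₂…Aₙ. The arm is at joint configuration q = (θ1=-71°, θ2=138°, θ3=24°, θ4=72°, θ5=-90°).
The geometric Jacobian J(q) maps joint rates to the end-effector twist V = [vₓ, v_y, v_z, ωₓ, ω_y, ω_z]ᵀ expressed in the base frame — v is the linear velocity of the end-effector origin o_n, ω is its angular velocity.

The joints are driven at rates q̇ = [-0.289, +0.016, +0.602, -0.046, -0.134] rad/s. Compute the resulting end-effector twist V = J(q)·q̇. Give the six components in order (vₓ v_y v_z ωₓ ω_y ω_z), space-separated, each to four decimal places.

o_n = [-0.0444, 0.2010, 0.5893]
J₁: ẑ×o_n = [-0.2010, -0.0444, 0.0000], ω = ẑ
J2: z=[-0.9455, -0.3256, 0.0000] o=[0.0944, -0.2742, 0.0000] → [-0.1918, 0.5572, -0.4945, -0.9455, -0.3256, 0.0000]
J3: z=[-0.2178, 0.6327, -0.7431] o=[-0.5182, -0.0922, 0.3346] → [0.3790, -0.2966, -0.3637, -0.2178, 0.6327, -0.7431]
J4: z=[0.9622, 0.0116, -0.2722] o=[-0.5002, -0.0070, 0.4018] → [0.0588, -0.3044, 0.1948, 0.9622, 0.0116, -0.2722]
J5: z=[0.9622, 0.0116, -0.2722] o=[-0.4461, -0.0831, 0.5899] → [0.0773, -0.1087, 0.2687, 0.9622, 0.0116, -0.2722]
V = J·q̇ = [0.2701, -0.1283, -0.2718, -0.3195, 0.3736, -0.6874]

0.2701 -0.1283 -0.2718 -0.3195 0.3736 -0.6874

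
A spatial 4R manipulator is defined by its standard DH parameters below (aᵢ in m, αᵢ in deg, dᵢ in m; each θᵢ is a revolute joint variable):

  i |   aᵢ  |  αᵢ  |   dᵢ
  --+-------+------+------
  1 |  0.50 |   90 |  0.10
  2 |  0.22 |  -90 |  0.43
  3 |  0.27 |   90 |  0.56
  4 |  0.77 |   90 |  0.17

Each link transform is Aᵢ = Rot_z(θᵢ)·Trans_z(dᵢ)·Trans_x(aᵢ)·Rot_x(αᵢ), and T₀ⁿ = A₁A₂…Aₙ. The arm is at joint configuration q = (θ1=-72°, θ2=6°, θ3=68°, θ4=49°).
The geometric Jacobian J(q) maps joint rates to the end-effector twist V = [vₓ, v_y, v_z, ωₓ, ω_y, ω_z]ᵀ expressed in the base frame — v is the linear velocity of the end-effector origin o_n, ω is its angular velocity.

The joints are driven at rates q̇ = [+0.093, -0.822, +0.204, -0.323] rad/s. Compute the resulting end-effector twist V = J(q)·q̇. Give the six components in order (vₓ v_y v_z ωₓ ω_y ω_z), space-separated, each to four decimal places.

0.6302 -0.7662 -0.6169 0.7982 0.5949 0.2646

o_n = [0.5370, -0.9244, 1.3047]
J₁: ẑ×o_n = [0.9244, 0.5370, -0.0000], ω = ẑ
J2: z=[-0.9511, -0.3090, 0.0000] o=[0.1545, -0.4755, 0.1000] → [-0.3723, 1.1457, 0.5451, -0.9511, -0.3090, 0.0000]
J3: z=[-0.0323, 0.0994, 0.9945] o=[-0.1868, -0.8165, 0.1230] → [0.2248, 0.7580, -0.0685, -0.0323, 0.0994, 0.9945]
J4: z=[-0.0713, -0.9927, 0.0969] o=[0.0642, -0.7791, 0.6905] → [-0.5957, 0.0896, 0.4796, -0.0713, -0.9927, 0.0969]
V = J·q̇ = [0.6302, -0.7662, -0.6169, 0.7982, 0.5949, 0.2646]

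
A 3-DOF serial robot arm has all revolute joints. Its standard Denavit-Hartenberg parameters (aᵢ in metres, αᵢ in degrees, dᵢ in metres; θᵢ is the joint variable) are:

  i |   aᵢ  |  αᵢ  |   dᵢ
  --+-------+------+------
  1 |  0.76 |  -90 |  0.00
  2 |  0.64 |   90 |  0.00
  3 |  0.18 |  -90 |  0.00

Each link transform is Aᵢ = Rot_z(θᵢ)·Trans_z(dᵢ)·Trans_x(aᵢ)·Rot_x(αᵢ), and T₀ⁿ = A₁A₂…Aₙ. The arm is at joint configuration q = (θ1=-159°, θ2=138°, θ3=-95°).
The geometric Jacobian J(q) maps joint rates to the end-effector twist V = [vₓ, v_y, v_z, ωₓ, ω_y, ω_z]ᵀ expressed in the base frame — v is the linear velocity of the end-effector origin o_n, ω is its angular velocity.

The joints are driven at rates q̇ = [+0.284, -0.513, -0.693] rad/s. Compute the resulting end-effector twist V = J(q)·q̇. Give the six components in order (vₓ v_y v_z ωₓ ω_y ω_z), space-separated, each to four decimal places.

o_n = [-0.3406, 0.0613, -0.4177]
J₁: ẑ×o_n = [-0.0613, -0.3406, 0.0000], ω = ẑ
J2: z=[0.3584, -0.9336, 0.0000] o=[-0.7095, -0.2724, 0.0000] → [0.3900, 0.1497, 0.4640, 0.3584, -0.9336, 0.0000]
J3: z=[-0.6247, -0.2398, -0.7431] o=[-0.2655, -0.1019, -0.4282] → [0.1188, 0.0624, -0.1200, -0.6247, -0.2398, -0.7431]
V = J·q̇ = [-0.2998, -0.2168, -0.1549, 0.2491, 0.6451, 0.7990]

-0.2998 -0.2168 -0.1549 0.2491 0.6451 0.7990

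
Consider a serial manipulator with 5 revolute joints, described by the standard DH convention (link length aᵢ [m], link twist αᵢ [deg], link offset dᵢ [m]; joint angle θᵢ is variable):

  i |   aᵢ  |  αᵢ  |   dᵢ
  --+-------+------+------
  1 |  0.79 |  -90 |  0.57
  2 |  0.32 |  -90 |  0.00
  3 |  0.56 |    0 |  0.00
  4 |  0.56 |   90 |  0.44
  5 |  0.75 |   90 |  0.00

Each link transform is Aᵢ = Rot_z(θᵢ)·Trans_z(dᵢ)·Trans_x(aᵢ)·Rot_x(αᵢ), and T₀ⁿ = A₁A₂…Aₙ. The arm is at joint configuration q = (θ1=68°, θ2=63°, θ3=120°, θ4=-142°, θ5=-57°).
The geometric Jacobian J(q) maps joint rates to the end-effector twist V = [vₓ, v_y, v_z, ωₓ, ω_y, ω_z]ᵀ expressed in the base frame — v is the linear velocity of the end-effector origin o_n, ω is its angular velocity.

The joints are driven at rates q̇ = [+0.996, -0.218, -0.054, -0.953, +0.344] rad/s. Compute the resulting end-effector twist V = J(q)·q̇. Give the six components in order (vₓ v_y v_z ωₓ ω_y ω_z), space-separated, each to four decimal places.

-2.1415 0.9699 0.1892 0.2206 0.8155 1.5680

o_n = [0.6318, 1.2377, -0.1799]
J₁: ẑ×o_n = [-1.2377, 0.6318, 0.0000], ω = ẑ
J2: z=[-0.9272, 0.3746, 0.0000] o=[0.2959, 0.7325, 0.5700] → [-0.2809, -0.6953, -0.5942, -0.9272, 0.3746, 0.0000]
J3: z=[-0.3338, -0.8261, -0.4540] o=[0.3504, 0.8672, 0.2849] → [0.5522, -0.2829, 0.1089, -0.3338, -0.8261, -0.4540]
J4: z=[-0.3338, -0.8261, -0.4540] o=[0.7524, 0.5676, 0.5344] → [0.8943, -0.1837, -0.3233, -0.3338, -0.8261, -0.4540]
J5: z=[-0.9234, 0.1896, 0.3338] o=[0.4993, 0.5013, -0.1280] → [-0.2556, -0.0037, -0.7051, -0.9234, 0.1896, 0.3338]
V = J·q̇ = [-2.1415, 0.9699, 0.1892, 0.2206, 0.8155, 1.5680]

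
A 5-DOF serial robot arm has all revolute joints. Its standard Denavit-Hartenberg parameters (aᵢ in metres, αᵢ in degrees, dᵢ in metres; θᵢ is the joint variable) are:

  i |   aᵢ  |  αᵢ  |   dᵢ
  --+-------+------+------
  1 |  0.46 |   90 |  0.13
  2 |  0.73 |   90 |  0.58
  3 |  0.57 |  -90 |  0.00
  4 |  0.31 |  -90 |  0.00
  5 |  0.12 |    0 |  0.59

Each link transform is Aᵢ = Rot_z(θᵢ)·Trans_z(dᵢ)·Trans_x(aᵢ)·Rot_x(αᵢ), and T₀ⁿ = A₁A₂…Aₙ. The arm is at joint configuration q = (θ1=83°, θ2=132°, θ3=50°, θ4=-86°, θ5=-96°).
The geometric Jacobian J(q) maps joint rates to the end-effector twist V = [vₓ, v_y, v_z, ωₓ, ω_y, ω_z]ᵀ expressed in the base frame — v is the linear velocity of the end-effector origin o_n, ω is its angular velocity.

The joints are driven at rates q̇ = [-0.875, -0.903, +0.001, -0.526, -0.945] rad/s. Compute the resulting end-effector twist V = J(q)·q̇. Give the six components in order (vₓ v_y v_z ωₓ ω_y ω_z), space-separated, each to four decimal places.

o_n = [1.5138, -0.4726, 1.3389]
J₁: ẑ×o_n = [0.4726, 1.5138, -0.0000], ω = ẑ
J2: z=[0.9925, -0.1219, 0.0000] o=[0.0561, 0.4566, 0.1300] → [-0.1473, -1.1999, -0.7446, 0.9925, -0.1219, 0.0000]
J3: z=[0.0906, 0.7376, 0.6691] o=[0.5722, -0.0989, 0.6725] → [0.7416, 0.5697, -0.7284, 0.0906, 0.7376, 0.6691]
J4: z=[0.7005, 0.4304, -0.5693] o=[0.9757, -0.3955, 0.9448] → [0.1257, -0.5824, -0.2856, 0.7005, 0.4304, -0.5693]
J5: z=[0.6999, -0.5704, 0.4298] o=[1.0190, -0.1786, 1.1620] → [0.0255, 0.0889, 0.0765, 0.6999, -0.5704, 0.4298]
V = J·q̇ = [-0.3700, -0.0182, 0.7496, -1.9260, 0.4235, -0.9811]

-0.3700 -0.0182 0.7496 -1.9260 0.4235 -0.9811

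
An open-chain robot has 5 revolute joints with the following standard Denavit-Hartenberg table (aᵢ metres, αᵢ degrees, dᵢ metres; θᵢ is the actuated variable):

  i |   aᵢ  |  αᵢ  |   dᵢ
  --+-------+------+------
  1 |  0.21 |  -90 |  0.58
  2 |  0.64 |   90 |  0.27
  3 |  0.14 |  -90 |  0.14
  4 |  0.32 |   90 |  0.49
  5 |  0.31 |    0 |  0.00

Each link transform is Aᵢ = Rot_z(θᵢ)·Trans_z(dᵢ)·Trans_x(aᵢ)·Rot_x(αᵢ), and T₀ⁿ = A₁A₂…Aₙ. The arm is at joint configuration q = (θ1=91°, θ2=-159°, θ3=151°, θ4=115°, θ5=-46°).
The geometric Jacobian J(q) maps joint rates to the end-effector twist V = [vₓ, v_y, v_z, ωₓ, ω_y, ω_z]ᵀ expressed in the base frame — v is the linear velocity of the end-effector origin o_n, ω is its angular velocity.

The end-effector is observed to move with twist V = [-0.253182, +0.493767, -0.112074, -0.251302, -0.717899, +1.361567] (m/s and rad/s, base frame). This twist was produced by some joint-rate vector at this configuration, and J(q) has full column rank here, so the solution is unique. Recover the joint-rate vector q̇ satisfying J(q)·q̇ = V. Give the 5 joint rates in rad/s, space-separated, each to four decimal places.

0.5800 0.2600 -0.8590 -0.4620 -0.9110

o_n = [0.0091, -0.2132, 1.1123]
J₁: ẑ×o_n = [0.2132, 0.0091, -0.0000], ω = ẑ
J2: z=[-0.9998, -0.0175, 0.0000] o=[-0.0037, 0.2100, 0.5800] → [-0.0093, 0.5322, 0.4234, -0.9998, -0.0175, 0.0000]
J3: z=[0.0063, -0.3583, -0.9336] o=[-0.2632, -0.3921, 0.8094] → [0.0585, -0.2561, 0.0987, 0.0063, -0.3583, -0.9336]
J4: z=[0.8666, 0.4678, -0.1737] o=[-0.3322, -0.3292, 0.6348] → [0.2435, -0.4731, -0.0591, 0.8666, 0.4678, -0.1737]
J5: z=[-0.4549, 0.8837, 0.1105] o=[0.1581, -0.1053, 0.8628] → [0.2324, 0.0970, 0.1808, -0.4549, 0.8837, 0.1105]
q̇ = J⁺·V = [0.5800, 0.2600, -0.8590, -0.4620, -0.9110]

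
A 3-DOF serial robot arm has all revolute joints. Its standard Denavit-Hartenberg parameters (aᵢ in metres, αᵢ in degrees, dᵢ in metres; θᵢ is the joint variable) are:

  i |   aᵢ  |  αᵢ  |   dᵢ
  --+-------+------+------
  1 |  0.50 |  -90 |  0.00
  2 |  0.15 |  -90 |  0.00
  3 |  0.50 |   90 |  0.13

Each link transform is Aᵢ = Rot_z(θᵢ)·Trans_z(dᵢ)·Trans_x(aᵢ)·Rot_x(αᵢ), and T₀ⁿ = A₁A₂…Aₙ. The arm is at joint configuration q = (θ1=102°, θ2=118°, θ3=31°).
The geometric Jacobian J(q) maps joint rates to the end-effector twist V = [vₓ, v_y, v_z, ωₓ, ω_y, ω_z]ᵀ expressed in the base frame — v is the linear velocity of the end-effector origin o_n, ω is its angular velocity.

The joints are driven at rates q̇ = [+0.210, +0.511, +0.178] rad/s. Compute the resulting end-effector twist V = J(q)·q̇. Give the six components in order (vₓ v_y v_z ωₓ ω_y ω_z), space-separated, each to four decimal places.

o_n = [0.2283, 0.1646, -0.4498]
J₁: ẑ×o_n = [-0.1646, 0.2283, 0.0000], ω = ẑ
J2: z=[-0.9781, -0.2079, 0.0000] o=[-0.1040, 0.4891, 0.0000] → [0.0935, -0.4400, 0.3864, -0.9781, -0.2079, 0.0000]
J3: z=[0.1836, -0.8637, 0.4695] o=[-0.0893, 0.4202, -0.1324] → [0.3941, 0.2074, 0.2274, 0.1836, -0.8637, 0.4695]
V = J·q̇ = [0.0834, -0.1400, 0.2379, -0.4672, -0.2600, 0.2936]

0.0834 -0.1400 0.2379 -0.4672 -0.2600 0.2936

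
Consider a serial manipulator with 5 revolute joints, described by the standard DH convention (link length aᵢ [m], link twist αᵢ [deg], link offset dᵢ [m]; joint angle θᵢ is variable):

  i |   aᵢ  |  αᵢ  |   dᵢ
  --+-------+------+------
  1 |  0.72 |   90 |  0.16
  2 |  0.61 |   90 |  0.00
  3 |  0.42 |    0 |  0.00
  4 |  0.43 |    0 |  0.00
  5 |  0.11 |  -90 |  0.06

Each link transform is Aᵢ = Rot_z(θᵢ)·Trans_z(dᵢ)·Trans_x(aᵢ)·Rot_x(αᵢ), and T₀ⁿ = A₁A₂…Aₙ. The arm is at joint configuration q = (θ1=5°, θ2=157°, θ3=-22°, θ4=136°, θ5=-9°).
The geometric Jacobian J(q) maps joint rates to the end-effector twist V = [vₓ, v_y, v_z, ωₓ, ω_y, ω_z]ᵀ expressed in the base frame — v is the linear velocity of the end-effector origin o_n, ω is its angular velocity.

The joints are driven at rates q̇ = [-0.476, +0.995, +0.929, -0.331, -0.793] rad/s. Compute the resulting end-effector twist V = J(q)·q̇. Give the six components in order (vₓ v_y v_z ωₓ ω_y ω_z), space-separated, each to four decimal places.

o_n = [0.0404, -0.3395, 0.5263]
J₁: ẑ×o_n = [0.3395, 0.0404, -0.0000], ω = ẑ
J2: z=[0.0872, -0.9962, 0.0000] o=[0.7173, 0.0628, 0.1600] → [-0.3649, -0.0319, -0.7093, 0.0872, -0.9962, 0.0000]
J3: z=[0.3892, 0.0341, 0.9205] o=[0.1579, 0.0138, 0.3983] → [0.3296, -0.1579, -0.1335, 0.3892, 0.0341, 0.9205]
J4: z=[0.3892, 0.0341, 0.9205] o=[-0.2129, 0.1393, 0.5505] → [0.4399, 0.2426, -0.1950, 0.3892, 0.0341, 0.9205]
J5: z=[0.3892, 0.0341, 0.9205] o=[-0.0183, -0.2380, 0.4822] → [0.0950, 0.0369, -0.0415, 0.3892, 0.0341, 0.9205]
V = J·q̇ = [-0.4394, -0.3073, -0.7324, 0.0108, -0.9979, -0.6555]

-0.4394 -0.3073 -0.7324 0.0108 -0.9979 -0.6555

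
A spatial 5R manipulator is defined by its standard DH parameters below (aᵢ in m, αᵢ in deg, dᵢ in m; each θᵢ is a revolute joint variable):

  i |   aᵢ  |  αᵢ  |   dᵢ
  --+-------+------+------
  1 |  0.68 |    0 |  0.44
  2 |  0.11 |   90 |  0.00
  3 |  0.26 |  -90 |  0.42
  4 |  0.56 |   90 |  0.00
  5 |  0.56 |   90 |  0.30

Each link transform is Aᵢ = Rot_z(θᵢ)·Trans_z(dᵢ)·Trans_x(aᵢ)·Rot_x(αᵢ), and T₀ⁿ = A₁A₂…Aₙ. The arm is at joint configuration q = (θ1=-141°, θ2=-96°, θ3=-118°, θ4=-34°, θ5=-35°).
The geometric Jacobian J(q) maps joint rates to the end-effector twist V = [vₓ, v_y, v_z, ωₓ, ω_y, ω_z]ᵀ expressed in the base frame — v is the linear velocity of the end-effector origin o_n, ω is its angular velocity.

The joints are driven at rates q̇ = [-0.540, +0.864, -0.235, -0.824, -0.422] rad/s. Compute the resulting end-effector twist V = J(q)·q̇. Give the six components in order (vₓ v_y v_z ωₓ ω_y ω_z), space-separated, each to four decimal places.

0.0997 1.0257 0.9555 -0.0339 -1.0216 0.5025

o_n = [0.8442, -0.2679, -0.2364]
J₁: ẑ×o_n = [0.2679, 0.8442, -0.0000], ω = ẑ
J2: z=[0.0000, 0.0000, 1.0000] o=[-0.5285, -0.4279, 0.4400] → [-0.1600, 1.3727, 0.0000, 0.0000, 0.0000, 1.0000]
J3: z=[0.8387, 0.5446, 0.0000] o=[-0.5884, -0.3357, 0.4400] → [-0.3684, 0.5672, -0.7234, 0.8387, 0.5446, 0.0000]
J4: z=[-0.4809, 0.7405, -0.4695] o=[-0.1696, -0.2093, 0.2104] → [-0.3584, -0.6908, -0.7226, -0.4809, 0.7405, -0.4695]
J5: z=[0.5523, 0.6717, 0.4937] o=[0.2117, -0.2215, -0.1995] → [-0.0019, 0.3327, -0.4505, 0.5523, 0.6717, 0.4937]
V = J·q̇ = [0.0997, 1.0257, 0.9555, -0.0339, -1.0216, 0.5025]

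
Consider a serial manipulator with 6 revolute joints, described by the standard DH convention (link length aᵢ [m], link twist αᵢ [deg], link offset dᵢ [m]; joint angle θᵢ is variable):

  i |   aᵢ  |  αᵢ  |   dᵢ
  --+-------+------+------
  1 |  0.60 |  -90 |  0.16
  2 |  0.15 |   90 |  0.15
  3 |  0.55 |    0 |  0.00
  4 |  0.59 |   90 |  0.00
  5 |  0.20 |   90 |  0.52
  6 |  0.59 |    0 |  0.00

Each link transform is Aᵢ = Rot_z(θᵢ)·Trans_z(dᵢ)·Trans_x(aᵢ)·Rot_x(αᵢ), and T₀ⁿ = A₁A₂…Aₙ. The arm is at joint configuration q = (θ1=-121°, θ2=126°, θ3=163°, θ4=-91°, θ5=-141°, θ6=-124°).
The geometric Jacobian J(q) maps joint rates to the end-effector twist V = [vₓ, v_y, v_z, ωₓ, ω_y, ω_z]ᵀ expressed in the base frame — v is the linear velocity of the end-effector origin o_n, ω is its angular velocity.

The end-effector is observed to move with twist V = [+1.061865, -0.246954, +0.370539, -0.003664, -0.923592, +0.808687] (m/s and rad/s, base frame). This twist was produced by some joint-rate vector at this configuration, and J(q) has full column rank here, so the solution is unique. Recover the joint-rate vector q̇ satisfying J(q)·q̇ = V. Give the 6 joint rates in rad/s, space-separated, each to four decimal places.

0.8770 -0.2910 0.4880 0.9340 -0.6270 -0.9520

o_n = [0.4381, -1.1317, 0.2196]
J₁: ẑ×o_n = [1.1317, 0.4381, -0.0000], ω = ẑ
J2: z=[0.8572, -0.5150, 0.0000] o=[-0.3090, -0.5143, 0.1600] → [-0.0307, -0.0511, -0.1444, 0.8572, -0.5150, 0.0000]
J3: z=[-0.4167, -0.6935, -0.5878] o=[-0.1350, -0.5160, 0.0386] → [-0.4874, -0.2615, 0.6540, -0.4167, -0.6935, -0.5878]
J4: z=[-0.4167, -0.6935, -0.5878] o=[-0.1564, -0.8638, 0.4642] → [0.0121, -0.4514, 0.5239, -0.4167, -0.6935, -0.5878]
J5: z=[0.0230, 0.6383, -0.7694] o=[0.3797, -1.0609, 0.3167] → [-0.1164, -0.0427, -0.0389, 0.0230, 0.6383, -0.7694]
J6: z=[-0.8957, -0.3286, -0.2995] o=[0.3029, -0.5898, 0.0294] → [-0.2248, 0.1299, 0.5298, -0.8957, -0.3286, -0.2995]
q̇ = J⁺·V = [0.8770, -0.2910, 0.4880, 0.9340, -0.6270, -0.9520]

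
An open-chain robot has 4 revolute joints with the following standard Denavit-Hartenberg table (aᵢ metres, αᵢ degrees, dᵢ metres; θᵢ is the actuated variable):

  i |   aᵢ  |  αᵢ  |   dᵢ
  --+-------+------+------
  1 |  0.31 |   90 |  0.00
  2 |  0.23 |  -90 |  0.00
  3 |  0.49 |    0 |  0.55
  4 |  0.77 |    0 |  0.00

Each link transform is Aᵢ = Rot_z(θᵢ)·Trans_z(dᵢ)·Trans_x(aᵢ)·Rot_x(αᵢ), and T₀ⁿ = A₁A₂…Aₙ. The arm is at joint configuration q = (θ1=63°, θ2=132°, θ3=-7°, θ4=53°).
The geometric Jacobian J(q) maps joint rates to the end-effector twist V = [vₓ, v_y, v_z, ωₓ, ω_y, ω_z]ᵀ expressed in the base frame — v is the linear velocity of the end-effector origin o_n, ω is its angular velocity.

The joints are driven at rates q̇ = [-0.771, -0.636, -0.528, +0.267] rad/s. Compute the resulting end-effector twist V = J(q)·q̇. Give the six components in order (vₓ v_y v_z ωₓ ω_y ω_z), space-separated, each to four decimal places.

0.0111 0.7381 0.8764 -0.4786 0.4616 -0.5964

o_n = [-0.8652, -0.6096, 0.5618]
J₁: ẑ×o_n = [0.6096, -0.8652, 0.0000], ω = ẑ
J2: z=[0.8910, -0.4540, 0.0000] o=[0.1407, 0.2762, 0.0000] → [-0.2551, -0.5006, -1.2460, 0.8910, -0.4540, 0.0000]
J3: z=[-0.3374, -0.6621, -0.6691] o=[0.0709, 0.1391, 0.1709] → [-0.7598, 0.7583, -0.3672, -0.3374, -0.6621, -0.6691]
J4: z=[-0.3374, -0.6621, -0.6691] o=[-0.2092, -0.5422, 0.1643] → [-0.3083, 0.5731, -0.4116, -0.3374, -0.6621, -0.6691]
V = J·q̇ = [0.0111, 0.7381, 0.8764, -0.4786, 0.4616, -0.5964]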